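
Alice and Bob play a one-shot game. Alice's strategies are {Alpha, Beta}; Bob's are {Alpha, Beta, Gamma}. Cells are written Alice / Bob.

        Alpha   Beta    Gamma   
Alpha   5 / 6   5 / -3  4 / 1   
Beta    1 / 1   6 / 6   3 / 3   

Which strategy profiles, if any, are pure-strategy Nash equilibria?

(Alpha, Alpha) and (Beta, Beta)

A profile is a Nash equilibrium when each player is best-responding to the other.
Alice's best responses — vs Alpha: Alpha (payoff 5); vs Beta: Beta (payoff 6); vs Gamma: Alpha (payoff 4).
Bob's best responses — vs Alpha: Alpha (payoff 6); vs Beta: Beta (payoff 6).
Mutual best responses occur at (Alpha, Alpha) and (Beta, Beta); at each, neither player gains by switching.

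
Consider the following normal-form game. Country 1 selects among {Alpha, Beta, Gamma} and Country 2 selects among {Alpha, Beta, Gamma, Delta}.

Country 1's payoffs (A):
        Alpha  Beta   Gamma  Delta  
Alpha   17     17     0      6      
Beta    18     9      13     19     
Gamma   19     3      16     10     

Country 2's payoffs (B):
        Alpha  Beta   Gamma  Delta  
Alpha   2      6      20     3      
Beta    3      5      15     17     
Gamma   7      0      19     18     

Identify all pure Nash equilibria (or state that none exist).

Find each player's best response to every opponent strategy; NE are the intersections.
Country 1's best responses — vs Alpha: Gamma (payoff 19); vs Beta: Alpha (payoff 17); vs Gamma: Gamma (payoff 16); vs Delta: Beta (payoff 19).
Country 2's best responses — vs Alpha: Gamma (payoff 20); vs Beta: Delta (payoff 17); vs Gamma: Gamma (payoff 19).
Mutual best responses occur at (Beta, Delta) and (Gamma, Gamma); at each, neither player gains by switching.

(Beta, Delta) and (Gamma, Gamma)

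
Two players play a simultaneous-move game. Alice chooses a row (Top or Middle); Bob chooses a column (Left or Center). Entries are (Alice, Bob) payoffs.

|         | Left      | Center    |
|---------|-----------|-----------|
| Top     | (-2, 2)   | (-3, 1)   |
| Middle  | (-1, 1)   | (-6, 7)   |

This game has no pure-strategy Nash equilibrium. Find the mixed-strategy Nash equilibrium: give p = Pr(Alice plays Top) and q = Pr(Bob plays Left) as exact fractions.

p = 6/7, q = 3/4

In a mixed NE each player is indifferent between their pure strategies, so the opponent's mix sets the indifference.
Bob indifferent between Left and Center: p·2 + (1−p)·1 = p·1 + (1−p)·7 ⟹ 1 + 1p = 7 + (-6)p ⟹ p = 6/7.
Alice indifferent between Top and Middle: q·(-2) + (1−q)·(-3) = q·(-1) + (1−q)·(-6) ⟹ (-3) + 1q = (-6) + 5q ⟹ q = 3/4.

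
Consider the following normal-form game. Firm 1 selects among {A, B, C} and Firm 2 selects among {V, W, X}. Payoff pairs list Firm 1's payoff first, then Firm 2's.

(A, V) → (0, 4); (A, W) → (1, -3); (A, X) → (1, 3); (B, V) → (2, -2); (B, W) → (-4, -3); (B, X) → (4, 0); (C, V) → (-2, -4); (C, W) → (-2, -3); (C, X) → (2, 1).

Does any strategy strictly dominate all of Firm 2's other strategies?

Check whether one of Firm 2's strategies beats all alternatives regardless of what the opponent does.
V is not dominant: against B, X gives 0 > -2.
W is not dominant: against A, V gives 4 > -3.
X is not dominant: against A, V gives 4 > 3.
No single strategy is best against every opponent action.

No strictly dominant strategy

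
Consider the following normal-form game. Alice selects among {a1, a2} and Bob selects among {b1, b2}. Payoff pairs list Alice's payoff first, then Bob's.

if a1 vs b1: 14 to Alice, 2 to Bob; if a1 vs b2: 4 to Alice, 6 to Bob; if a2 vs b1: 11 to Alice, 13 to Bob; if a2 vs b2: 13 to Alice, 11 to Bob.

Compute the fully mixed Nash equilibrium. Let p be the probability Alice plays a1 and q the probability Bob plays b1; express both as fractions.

p = 1/3, q = 3/4

Each player's mixing probability is pinned down by making the *other* player indifferent.
Bob indifferent between b1 and b2: p·2 + (1−p)·13 = p·6 + (1−p)·11 ⟹ 13 + (-11)p = 11 + (-5)p ⟹ p = 1/3.
Alice indifferent between a1 and a2: q·14 + (1−q)·4 = q·11 + (1−q)·13 ⟹ 4 + 10q = 13 + (-2)q ⟹ q = 3/4.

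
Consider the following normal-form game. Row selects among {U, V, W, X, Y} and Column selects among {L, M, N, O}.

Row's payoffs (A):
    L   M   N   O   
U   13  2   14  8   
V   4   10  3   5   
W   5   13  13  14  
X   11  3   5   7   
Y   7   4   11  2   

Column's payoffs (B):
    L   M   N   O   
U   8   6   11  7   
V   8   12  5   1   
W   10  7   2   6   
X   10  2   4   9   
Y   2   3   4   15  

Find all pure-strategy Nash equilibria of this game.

A profile is a Nash equilibrium when each player is best-responding to the other.
Row's best responses — vs L: U (payoff 13); vs M: W (payoff 13); vs N: U (payoff 14); vs O: W (payoff 14).
Column's best responses — vs U: N (payoff 11); vs V: M (payoff 12); vs W: L (payoff 10); vs X: L (payoff 10); vs Y: O (payoff 15).
The only mutual best response is (U, N); neither player gains by switching there.

(U, N)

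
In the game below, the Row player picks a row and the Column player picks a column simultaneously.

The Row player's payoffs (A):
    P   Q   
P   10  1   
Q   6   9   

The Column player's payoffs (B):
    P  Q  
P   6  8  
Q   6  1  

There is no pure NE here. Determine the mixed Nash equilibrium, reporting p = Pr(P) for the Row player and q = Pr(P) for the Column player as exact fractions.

p = 5/7, q = 2/3

Each player's mixing probability is pinned down by making the *other* player indifferent.
The Column player indifferent between P and Q: p·6 + (1−p)·6 = p·8 + (1−p)·1 ⟹ 6 + 0p = 1 + 7p ⟹ p = 5/7.
The Row player indifferent between P and Q: q·10 + (1−q)·1 = q·6 + (1−q)·9 ⟹ 1 + 9q = 9 + (-3)q ⟹ q = 2/3.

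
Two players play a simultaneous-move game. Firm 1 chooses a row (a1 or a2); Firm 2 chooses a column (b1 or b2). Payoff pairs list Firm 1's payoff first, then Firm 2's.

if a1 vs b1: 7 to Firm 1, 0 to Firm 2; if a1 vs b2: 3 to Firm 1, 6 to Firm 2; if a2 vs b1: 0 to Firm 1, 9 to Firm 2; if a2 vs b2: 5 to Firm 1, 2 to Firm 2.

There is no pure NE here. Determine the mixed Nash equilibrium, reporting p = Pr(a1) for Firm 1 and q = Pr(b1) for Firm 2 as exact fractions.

p = 7/13, q = 2/9

In a mixed NE each player is indifferent between their pure strategies, so the opponent's mix sets the indifference.
Firm 2 indifferent between b1 and b2: p·0 + (1−p)·9 = p·6 + (1−p)·2 ⟹ 9 + (-9)p = 2 + 4p ⟹ p = 7/13.
Firm 1 indifferent between a1 and a2: q·7 + (1−q)·3 = q·0 + (1−q)·5 ⟹ 3 + 4q = 5 + (-5)q ⟹ q = 2/9.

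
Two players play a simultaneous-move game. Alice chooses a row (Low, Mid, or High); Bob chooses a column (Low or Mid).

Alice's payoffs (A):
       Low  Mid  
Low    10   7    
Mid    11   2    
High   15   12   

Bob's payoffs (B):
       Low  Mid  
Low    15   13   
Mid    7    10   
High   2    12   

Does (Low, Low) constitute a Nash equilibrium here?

Holding Bob at Low: Alice gets 10 from Low but could get 15 by switching to High. Alice has a profitable deviation.

No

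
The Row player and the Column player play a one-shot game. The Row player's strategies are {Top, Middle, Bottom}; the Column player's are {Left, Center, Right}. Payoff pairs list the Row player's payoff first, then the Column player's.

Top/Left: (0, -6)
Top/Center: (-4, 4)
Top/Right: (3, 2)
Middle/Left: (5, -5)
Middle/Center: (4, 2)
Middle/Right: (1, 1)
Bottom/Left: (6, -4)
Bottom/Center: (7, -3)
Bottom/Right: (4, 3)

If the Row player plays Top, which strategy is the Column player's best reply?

Center

With the Row player fixed at Top, the Column player's payoffs are: Left → -6, Center → 4, Right → 2.
The maximum is 4, achieved by Center.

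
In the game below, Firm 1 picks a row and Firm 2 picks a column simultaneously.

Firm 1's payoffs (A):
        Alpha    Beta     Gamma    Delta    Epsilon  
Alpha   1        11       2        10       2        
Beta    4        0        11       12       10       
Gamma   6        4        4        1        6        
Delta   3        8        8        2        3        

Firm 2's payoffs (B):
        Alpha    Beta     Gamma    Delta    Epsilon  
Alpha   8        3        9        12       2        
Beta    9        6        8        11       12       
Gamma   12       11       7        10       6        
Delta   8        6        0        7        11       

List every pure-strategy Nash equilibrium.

Check mutual best responses: a cell is a NE iff neither player can gain by unilaterally deviating.
Firm 1's best responses — vs Alpha: Gamma (payoff 6); vs Beta: Alpha (payoff 11); vs Gamma: Beta (payoff 11); vs Delta: Beta (payoff 12); vs Epsilon: Beta (payoff 10).
Firm 2's best responses — vs Alpha: Delta (payoff 12); vs Beta: Epsilon (payoff 12); vs Gamma: Alpha (payoff 12); vs Delta: Epsilon (payoff 11).
Mutual best responses occur at (Beta, Epsilon) and (Gamma, Alpha); at each, neither player gains by switching.

(Beta, Epsilon) and (Gamma, Alpha)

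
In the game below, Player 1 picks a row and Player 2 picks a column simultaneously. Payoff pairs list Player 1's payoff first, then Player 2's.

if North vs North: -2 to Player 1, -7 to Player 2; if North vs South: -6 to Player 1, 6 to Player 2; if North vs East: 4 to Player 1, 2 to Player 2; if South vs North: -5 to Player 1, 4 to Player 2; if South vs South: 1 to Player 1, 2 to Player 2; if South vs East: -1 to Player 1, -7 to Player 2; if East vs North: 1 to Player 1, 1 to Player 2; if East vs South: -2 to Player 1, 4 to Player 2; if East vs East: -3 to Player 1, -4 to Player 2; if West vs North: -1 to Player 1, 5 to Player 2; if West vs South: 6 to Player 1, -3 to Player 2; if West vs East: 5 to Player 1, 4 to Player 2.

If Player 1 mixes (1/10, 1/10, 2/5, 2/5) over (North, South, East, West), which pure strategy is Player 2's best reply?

Compute Player 2's expected payoff from each pure strategy against the given mix.
North: (1/10)·(-7) + (1/10)·4 + (2/5)·1 + (2/5)·5 = 21/10
South: (1/10)·6 + (1/10)·2 + (2/5)·4 + (2/5)·(-3) = 6/5
East: (1/10)·2 + (1/10)·(-7) + (2/5)·(-4) + (2/5)·4 = -1/2
Highest expected payoff is 21/10, from North.

North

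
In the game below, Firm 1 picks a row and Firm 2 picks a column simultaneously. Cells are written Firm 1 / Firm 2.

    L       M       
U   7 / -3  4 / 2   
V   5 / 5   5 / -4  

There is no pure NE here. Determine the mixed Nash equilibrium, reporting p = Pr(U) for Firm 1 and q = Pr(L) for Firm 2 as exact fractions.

p = 9/14, q = 1/3

Each player's mixing probability is pinned down by making the *other* player indifferent.
Firm 2 indifferent between L and M: p·(-3) + (1−p)·5 = p·2 + (1−p)·(-4) ⟹ 5 + (-8)p = (-4) + 6p ⟹ p = 9/14.
Firm 1 indifferent between U and V: q·7 + (1−q)·4 = q·5 + (1−q)·5 ⟹ 4 + 3q = 5 + 0q ⟹ q = 1/3.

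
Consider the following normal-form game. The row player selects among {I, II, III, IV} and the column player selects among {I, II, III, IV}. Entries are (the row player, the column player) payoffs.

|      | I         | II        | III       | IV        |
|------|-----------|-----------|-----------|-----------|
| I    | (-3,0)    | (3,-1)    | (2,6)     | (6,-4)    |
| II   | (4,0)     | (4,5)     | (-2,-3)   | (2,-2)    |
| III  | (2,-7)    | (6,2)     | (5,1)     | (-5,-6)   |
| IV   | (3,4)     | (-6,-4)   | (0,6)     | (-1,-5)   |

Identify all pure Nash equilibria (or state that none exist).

(III, II)

A profile is a Nash equilibrium when each player is best-responding to the other.
The row player's best responses — vs I: II (payoff 4); vs II: III (payoff 6); vs III: III (payoff 5); vs IV: I (payoff 6).
The column player's best responses — vs I: III (payoff 6); vs II: II (payoff 5); vs III: II (payoff 2); vs IV: III (payoff 6).
The only mutual best response is (III, II); neither player gains by switching there.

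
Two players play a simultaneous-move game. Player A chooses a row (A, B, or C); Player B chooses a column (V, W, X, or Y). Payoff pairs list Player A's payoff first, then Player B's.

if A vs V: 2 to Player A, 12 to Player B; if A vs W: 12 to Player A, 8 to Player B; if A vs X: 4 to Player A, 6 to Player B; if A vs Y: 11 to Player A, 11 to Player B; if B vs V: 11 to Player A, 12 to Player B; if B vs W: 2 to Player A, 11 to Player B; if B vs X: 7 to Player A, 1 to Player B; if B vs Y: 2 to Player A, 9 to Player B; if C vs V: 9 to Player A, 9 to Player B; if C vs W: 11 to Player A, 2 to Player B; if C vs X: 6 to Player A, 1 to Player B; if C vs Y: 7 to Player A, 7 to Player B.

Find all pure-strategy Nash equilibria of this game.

(B, V)

Find each player's best response to every opponent strategy; NE are the intersections.
Player A's best responses — vs V: B (payoff 11); vs W: A (payoff 12); vs X: B (payoff 7); vs Y: A (payoff 11).
Player B's best responses — vs A: V (payoff 12); vs B: V (payoff 12); vs C: V (payoff 9).
The only mutual best response is (B, V); neither player gains by switching there.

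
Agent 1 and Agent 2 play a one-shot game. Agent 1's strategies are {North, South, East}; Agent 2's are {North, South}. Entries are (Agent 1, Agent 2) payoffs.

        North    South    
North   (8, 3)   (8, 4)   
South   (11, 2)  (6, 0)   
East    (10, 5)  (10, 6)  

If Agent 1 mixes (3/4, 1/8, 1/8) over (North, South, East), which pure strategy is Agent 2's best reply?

Compute Agent 2's expected payoff from each pure strategy against the given mix.
North: (3/4)·3 + (1/8)·2 + (1/8)·5 = 25/8
South: (3/4)·4 + (1/8)·0 + (1/8)·6 = 15/4
Highest expected payoff is 15/4, from South.

South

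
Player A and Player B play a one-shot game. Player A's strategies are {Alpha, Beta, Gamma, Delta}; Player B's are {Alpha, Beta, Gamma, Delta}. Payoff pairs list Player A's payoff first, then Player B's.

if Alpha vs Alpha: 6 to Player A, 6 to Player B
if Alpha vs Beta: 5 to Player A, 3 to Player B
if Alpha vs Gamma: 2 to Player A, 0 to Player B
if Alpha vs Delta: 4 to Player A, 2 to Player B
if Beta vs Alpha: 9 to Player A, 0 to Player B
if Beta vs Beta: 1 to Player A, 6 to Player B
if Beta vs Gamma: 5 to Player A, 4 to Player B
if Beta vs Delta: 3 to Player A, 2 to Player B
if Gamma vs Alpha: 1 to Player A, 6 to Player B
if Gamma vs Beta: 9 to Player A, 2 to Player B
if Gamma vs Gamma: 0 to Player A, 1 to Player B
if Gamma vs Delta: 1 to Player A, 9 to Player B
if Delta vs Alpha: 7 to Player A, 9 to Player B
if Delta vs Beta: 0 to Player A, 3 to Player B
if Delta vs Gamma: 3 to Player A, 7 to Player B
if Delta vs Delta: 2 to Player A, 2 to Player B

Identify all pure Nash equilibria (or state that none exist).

No pure-strategy Nash equilibrium

Find each player's best response to every opponent strategy; NE are the intersections.
Player A's best responses — vs Alpha: Beta (payoff 9); vs Beta: Gamma (payoff 9); vs Gamma: Beta (payoff 5); vs Delta: Alpha (payoff 4).
Player B's best responses — vs Alpha: Alpha (payoff 6); vs Beta: Beta (payoff 6); vs Gamma: Delta (payoff 9); vs Delta: Alpha (payoff 9).
No cell has both players best-responding. For instance, Player A's best reply to Beta is Gamma, but against Gamma Player B prefers Delta over Beta.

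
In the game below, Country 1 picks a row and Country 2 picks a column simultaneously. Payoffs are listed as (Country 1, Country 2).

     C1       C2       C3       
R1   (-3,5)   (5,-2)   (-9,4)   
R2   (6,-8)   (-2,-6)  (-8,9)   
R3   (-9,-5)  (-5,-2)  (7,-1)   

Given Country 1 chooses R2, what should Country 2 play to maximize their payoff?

C3

With Country 1 fixed at R2, Country 2's payoffs are: C1 → -8, C2 → -6, C3 → 9.
The maximum is 9, achieved by C3.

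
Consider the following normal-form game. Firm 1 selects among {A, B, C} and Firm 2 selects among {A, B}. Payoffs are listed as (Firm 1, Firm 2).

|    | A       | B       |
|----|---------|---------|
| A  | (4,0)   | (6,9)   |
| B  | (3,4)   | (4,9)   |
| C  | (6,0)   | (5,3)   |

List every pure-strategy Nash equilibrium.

Find each player's best response to every opponent strategy; NE are the intersections.
Firm 1's best responses — vs A: C (payoff 6); vs B: A (payoff 6).
Firm 2's best responses — vs A: B (payoff 9); vs B: B (payoff 9); vs C: B (payoff 3).
The only mutual best response is (A, B); neither player gains by switching there.

(A, B)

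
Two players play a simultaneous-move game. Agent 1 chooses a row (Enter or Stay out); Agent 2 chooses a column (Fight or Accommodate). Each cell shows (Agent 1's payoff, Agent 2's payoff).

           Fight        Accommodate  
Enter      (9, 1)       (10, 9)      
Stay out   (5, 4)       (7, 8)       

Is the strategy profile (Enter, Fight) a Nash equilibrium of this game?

No

Holding Agent 2 at Fight: Agent 1 gets 9 from Enter, versus 5 from Stay out. No profitable deviation for Agent 1.
Holding Agent 1 at Enter: Agent 2 gets 1 from Fight but could get 9 by switching to Accommodate. Agent 2 has a profitable deviation.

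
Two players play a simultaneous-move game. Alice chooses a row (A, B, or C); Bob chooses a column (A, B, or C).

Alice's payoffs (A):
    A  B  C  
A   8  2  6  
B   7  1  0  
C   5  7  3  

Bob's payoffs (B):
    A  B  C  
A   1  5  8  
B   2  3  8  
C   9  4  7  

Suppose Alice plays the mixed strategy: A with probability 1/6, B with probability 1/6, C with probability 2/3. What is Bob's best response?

Compute Bob's expected payoff from each pure strategy against the given mix.
A: (1/6)·1 + (1/6)·2 + (2/3)·9 = 13/2
B: (1/6)·5 + (1/6)·3 + (2/3)·4 = 4
C: (1/6)·8 + (1/6)·8 + (2/3)·7 = 22/3
Highest expected payoff is 22/3, from C.

C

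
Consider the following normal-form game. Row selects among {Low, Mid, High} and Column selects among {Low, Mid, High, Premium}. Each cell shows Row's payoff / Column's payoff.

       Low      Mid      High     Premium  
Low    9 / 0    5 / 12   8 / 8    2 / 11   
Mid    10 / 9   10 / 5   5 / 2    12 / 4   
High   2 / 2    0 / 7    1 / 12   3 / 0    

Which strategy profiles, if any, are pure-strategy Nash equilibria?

Check mutual best responses: a cell is a NE iff neither player can gain by unilaterally deviating.
Row's best responses — vs Low: Mid (payoff 10); vs Mid: Mid (payoff 10); vs High: Low (payoff 8); vs Premium: Mid (payoff 12).
Column's best responses — vs Low: Mid (payoff 12); vs Mid: Low (payoff 9); vs High: High (payoff 12).
The only mutual best response is (Mid, Low); neither player gains by switching there.

(Mid, Low)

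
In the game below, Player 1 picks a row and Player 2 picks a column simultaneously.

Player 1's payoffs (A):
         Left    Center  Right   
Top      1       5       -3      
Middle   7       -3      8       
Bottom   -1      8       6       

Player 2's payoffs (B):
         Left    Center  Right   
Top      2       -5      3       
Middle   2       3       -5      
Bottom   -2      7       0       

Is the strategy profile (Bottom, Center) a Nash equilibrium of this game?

Holding Player 2 at Center: Player 1 gets 8 from Bottom, versus 5 from Top, -3 from Middle. No profitable deviation for Player 1.
Holding Player 1 at Bottom: Player 2 gets 7 from Center, versus -2 from Left, 0 from Right. No profitable deviation for Player 2 either.

Yes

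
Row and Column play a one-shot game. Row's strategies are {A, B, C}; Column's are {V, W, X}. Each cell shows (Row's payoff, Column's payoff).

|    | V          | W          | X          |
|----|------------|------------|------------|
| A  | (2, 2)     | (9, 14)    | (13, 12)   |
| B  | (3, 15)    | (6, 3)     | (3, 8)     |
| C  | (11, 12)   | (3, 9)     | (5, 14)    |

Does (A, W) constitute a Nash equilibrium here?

Yes

Holding Column at W: Row gets 9 from A, versus 6 from B, 3 from C. No profitable deviation for Row.
Holding Row at A: Column gets 14 from W, versus 2 from V, 12 from X. No profitable deviation for Column either.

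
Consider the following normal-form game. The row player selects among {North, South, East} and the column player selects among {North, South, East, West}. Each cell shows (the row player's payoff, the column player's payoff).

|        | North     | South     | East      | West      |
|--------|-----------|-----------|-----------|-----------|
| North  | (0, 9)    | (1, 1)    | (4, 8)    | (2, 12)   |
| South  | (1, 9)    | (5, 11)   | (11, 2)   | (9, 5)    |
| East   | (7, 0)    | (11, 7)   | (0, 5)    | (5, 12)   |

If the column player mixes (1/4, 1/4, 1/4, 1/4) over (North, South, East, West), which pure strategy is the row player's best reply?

South

The row player's best reply maximizes expected payoff against the mix.
North: (1/4)·0 + (1/4)·1 + (1/4)·4 + (1/4)·2 = 7/4
South: (1/4)·1 + (1/4)·5 + (1/4)·11 + (1/4)·9 = 13/2
East: (1/4)·7 + (1/4)·11 + (1/4)·0 + (1/4)·5 = 23/4
Highest expected payoff is 13/2, from South.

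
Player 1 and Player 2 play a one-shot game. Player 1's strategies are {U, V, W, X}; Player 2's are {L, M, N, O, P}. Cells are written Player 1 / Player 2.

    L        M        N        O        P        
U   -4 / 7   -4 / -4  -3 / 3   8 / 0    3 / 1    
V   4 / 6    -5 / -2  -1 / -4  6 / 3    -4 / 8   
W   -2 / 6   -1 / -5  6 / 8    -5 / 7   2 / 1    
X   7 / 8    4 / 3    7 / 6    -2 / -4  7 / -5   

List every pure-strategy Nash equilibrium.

Check mutual best responses: a cell is a NE iff neither player can gain by unilaterally deviating.
Player 1's best responses — vs L: X (payoff 7); vs M: X (payoff 4); vs N: X (payoff 7); vs O: U (payoff 8); vs P: X (payoff 7).
Player 2's best responses — vs U: L (payoff 7); vs V: P (payoff 8); vs W: N (payoff 8); vs X: L (payoff 8).
The only mutual best response is (X, L); neither player gains by switching there.

(X, L)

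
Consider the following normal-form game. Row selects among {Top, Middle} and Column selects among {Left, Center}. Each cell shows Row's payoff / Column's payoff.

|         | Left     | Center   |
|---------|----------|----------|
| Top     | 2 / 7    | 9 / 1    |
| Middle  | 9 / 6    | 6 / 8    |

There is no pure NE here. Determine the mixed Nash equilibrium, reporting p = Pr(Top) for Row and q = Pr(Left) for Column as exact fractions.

Each player's mixing probability is pinned down by making the *other* player indifferent.
Column indifferent between Left and Center: p·7 + (1−p)·6 = p·1 + (1−p)·8 ⟹ 6 + 1p = 8 + (-7)p ⟹ p = 1/4.
Row indifferent between Top and Middle: q·2 + (1−q)·9 = q·9 + (1−q)·6 ⟹ 9 + (-7)q = 6 + 3q ⟹ q = 3/10.

p = 1/4, q = 3/10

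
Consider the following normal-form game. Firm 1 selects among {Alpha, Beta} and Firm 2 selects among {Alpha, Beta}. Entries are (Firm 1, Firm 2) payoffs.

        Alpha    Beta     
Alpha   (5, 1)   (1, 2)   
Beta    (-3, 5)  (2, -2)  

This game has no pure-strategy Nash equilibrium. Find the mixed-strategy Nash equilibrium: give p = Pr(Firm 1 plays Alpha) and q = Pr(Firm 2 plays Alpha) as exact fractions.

Each player's mixing probability is pinned down by making the *other* player indifferent.
Firm 2 indifferent between Alpha and Beta: p·1 + (1−p)·5 = p·2 + (1−p)·(-2) ⟹ 5 + (-4)p = (-2) + 4p ⟹ p = 7/8.
Firm 1 indifferent between Alpha and Beta: q·5 + (1−q)·1 = q·(-3) + (1−q)·2 ⟹ 1 + 4q = 2 + (-5)q ⟹ q = 1/9.

p = 7/8, q = 1/9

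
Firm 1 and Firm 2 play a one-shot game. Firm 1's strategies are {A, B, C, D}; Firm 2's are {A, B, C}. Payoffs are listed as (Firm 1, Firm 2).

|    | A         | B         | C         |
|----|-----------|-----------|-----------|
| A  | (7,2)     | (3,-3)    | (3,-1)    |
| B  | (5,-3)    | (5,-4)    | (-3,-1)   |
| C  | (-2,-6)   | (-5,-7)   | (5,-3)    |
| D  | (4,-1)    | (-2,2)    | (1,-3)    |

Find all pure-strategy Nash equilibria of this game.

Check mutual best responses: a cell is a NE iff neither player can gain by unilaterally deviating.
Firm 1's best responses — vs A: A (payoff 7); vs B: B (payoff 5); vs C: C (payoff 5).
Firm 2's best responses — vs A: A (payoff 2); vs B: C (payoff -1); vs C: C (payoff -3); vs D: B (payoff 2).
Mutual best responses occur at (A, A) and (C, C); at each, neither player gains by switching.

(A, A) and (C, C)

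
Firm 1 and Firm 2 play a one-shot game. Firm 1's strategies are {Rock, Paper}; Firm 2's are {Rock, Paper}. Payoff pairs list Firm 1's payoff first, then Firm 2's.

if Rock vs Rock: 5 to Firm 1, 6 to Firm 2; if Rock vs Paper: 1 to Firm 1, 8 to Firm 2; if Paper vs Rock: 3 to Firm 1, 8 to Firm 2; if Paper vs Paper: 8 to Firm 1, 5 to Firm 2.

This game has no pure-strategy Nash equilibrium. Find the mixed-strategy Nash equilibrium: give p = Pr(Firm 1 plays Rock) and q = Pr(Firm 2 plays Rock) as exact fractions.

p = 3/5, q = 7/9

In a mixed NE each player is indifferent between their pure strategies, so the opponent's mix sets the indifference.
Firm 2 indifferent between Rock and Paper: p·6 + (1−p)·8 = p·8 + (1−p)·5 ⟹ 8 + (-2)p = 5 + 3p ⟹ p = 3/5.
Firm 1 indifferent between Rock and Paper: q·5 + (1−q)·1 = q·3 + (1−q)·8 ⟹ 1 + 4q = 8 + (-5)q ⟹ q = 7/9.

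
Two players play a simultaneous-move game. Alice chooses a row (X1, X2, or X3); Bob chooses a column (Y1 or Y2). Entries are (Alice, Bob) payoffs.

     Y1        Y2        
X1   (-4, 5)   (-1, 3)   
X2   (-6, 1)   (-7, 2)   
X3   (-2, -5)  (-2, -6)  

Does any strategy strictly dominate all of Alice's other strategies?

No strictly dominant strategy

Check whether one of Alice's strategies beats all alternatives regardless of what the opponent does.
X1 is not dominant: against Y1, X3 gives -2 > -4.
X2 is not dominant: against Y1, X1 gives -4 > -6.
X3 is not dominant: against Y2, X1 gives -1 > -2.
No single strategy is best against every opponent action.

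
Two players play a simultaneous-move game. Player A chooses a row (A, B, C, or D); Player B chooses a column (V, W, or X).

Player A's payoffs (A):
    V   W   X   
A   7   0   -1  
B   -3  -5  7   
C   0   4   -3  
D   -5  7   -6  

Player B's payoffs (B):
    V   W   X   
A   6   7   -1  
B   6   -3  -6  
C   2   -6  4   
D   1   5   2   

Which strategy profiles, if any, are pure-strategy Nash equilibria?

Find each player's best response to every opponent strategy; NE are the intersections.
Player A's best responses — vs V: A (payoff 7); vs W: D (payoff 7); vs X: B (payoff 7).
Player B's best responses — vs A: W (payoff 7); vs B: V (payoff 6); vs C: X (payoff 4); vs D: W (payoff 5).
The only mutual best response is (D, W); neither player gains by switching there.

(D, W)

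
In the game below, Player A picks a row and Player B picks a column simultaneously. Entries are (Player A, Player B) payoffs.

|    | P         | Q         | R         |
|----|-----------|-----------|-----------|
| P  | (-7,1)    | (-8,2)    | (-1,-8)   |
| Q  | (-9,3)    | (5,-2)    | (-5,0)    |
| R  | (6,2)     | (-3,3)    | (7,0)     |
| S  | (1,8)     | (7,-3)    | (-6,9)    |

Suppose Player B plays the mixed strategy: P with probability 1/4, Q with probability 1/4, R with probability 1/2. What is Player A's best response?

Compute Player A's expected payoff from each pure strategy against the given mix.
P: (1/4)·(-7) + (1/4)·(-8) + (1/2)·(-1) = -17/4
Q: (1/4)·(-9) + (1/4)·5 + (1/2)·(-5) = -7/2
R: (1/4)·6 + (1/4)·(-3) + (1/2)·7 = 17/4
S: (1/4)·1 + (1/4)·7 + (1/2)·(-6) = -1
Highest expected payoff is 17/4, from R.

R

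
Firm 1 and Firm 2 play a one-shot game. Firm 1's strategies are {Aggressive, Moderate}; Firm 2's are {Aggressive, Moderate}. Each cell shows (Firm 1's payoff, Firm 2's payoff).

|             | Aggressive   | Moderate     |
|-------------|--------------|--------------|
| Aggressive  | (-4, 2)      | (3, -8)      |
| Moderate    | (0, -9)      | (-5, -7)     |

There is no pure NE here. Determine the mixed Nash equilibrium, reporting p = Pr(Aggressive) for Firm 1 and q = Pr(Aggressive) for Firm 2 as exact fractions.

In a mixed NE each player is indifferent between their pure strategies, so the opponent's mix sets the indifference.
Firm 2 indifferent between Aggressive and Moderate: p·2 + (1−p)·(-9) = p·(-8) + (1−p)·(-7) ⟹ (-9) + 11p = (-7) + (-1)p ⟹ p = 1/6.
Firm 1 indifferent between Aggressive and Moderate: q·(-4) + (1−q)·3 = q·0 + (1−q)·(-5) ⟹ 3 + (-7)q = (-5) + 5q ⟹ q = 2/3.

p = 1/6, q = 2/3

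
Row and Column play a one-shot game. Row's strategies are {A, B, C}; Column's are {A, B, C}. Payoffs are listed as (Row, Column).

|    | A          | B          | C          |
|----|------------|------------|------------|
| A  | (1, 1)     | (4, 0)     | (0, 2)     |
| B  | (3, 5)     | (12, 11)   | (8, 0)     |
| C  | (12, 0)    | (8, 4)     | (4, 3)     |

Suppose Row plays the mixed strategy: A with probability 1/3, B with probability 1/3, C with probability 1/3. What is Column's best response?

B

Column's best reply maximizes expected payoff against the mix.
A: (1/3)·1 + (1/3)·5 + (1/3)·0 = 2
B: (1/3)·0 + (1/3)·11 + (1/3)·4 = 5
C: (1/3)·2 + (1/3)·0 + (1/3)·3 = 5/3
Highest expected payoff is 5, from B.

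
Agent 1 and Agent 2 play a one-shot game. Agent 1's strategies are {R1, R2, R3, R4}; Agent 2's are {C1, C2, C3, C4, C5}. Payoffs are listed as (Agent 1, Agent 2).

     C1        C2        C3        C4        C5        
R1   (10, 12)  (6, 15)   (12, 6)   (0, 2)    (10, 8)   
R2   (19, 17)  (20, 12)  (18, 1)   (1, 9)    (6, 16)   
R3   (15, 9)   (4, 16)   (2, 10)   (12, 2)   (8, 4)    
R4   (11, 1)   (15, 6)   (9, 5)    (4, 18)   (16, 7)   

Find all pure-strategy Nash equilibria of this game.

(R2, C1)

A profile is a Nash equilibrium when each player is best-responding to the other.
Agent 1's best responses — vs C1: R2 (payoff 19); vs C2: R2 (payoff 20); vs C3: R2 (payoff 18); vs C4: R3 (payoff 12); vs C5: R4 (payoff 16).
Agent 2's best responses — vs R1: C2 (payoff 15); vs R2: C1 (payoff 17); vs R3: C2 (payoff 16); vs R4: C4 (payoff 18).
The only mutual best response is (R2, C1); neither player gains by switching there.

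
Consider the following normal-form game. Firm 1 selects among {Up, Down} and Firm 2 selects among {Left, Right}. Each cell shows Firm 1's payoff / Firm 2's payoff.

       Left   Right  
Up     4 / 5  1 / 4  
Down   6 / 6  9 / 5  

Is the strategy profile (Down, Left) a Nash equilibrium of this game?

Yes

Holding Firm 2 at Left: Firm 1 gets 6 from Down, versus 4 from Up. No profitable deviation for Firm 1.
Holding Firm 1 at Down: Firm 2 gets 6 from Left, versus 5 from Right. No profitable deviation for Firm 2 either.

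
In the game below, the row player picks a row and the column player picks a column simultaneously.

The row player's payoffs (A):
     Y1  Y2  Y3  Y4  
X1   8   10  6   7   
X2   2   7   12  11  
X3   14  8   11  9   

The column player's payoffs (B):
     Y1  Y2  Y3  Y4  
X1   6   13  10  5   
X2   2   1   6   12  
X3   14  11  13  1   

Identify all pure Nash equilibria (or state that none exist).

(X1, Y2), (X2, Y4), and (X3, Y1)

Find each player's best response to every opponent strategy; NE are the intersections.
The row player's best responses — vs Y1: X3 (payoff 14); vs Y2: X1 (payoff 10); vs Y3: X2 (payoff 12); vs Y4: X2 (payoff 11).
The column player's best responses — vs X1: Y2 (payoff 13); vs X2: Y4 (payoff 12); vs X3: Y1 (payoff 14).
Mutual best responses occur at (X1, Y2), (X2, Y4), and (X3, Y1); at each, neither player gains by switching.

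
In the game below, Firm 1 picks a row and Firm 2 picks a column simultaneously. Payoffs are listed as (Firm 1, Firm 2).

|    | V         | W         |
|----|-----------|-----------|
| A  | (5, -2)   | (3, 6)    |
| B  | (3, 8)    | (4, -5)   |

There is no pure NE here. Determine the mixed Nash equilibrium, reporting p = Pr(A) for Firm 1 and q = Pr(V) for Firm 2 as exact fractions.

In a mixed NE each player is indifferent between their pure strategies, so the opponent's mix sets the indifference.
Firm 2 indifferent between V and W: p·(-2) + (1−p)·8 = p·6 + (1−p)·(-5) ⟹ 8 + (-10)p = (-5) + 11p ⟹ p = 13/21.
Firm 1 indifferent between A and B: q·5 + (1−q)·3 = q·3 + (1−q)·4 ⟹ 3 + 2q = 4 + (-1)q ⟹ q = 1/3.

p = 13/21, q = 1/3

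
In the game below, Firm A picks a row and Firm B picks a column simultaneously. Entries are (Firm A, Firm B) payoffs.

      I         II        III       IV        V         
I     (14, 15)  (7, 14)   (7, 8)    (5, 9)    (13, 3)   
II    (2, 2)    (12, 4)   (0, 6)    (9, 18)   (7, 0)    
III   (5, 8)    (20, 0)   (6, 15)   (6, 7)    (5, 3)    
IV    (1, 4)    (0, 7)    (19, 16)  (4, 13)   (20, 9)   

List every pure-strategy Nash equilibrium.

Check mutual best responses: a cell is a NE iff neither player can gain by unilaterally deviating.
Firm A's best responses — vs I: I (payoff 14); vs II: III (payoff 20); vs III: IV (payoff 19); vs IV: II (payoff 9); vs V: IV (payoff 20).
Firm B's best responses — vs I: I (payoff 15); vs II: IV (payoff 18); vs III: III (payoff 15); vs IV: III (payoff 16).
Mutual best responses occur at (I, I), (II, IV), and (IV, III); at each, neither player gains by switching.

(I, I), (II, IV), and (IV, III)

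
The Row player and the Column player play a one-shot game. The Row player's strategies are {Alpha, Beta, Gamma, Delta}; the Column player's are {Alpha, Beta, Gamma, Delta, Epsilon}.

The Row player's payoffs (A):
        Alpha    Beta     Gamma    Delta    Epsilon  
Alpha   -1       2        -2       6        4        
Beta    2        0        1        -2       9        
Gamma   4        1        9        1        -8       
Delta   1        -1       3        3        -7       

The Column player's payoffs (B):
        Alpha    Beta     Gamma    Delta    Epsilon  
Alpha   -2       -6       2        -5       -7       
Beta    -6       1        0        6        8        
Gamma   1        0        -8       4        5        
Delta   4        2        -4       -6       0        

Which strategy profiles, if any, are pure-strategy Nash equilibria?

Find each player's best response to every opponent strategy; NE are the intersections.
The Row player's best responses — vs Alpha: Gamma (payoff 4); vs Beta: Alpha (payoff 2); vs Gamma: Gamma (payoff 9); vs Delta: Alpha (payoff 6); vs Epsilon: Beta (payoff 9).
The Column player's best responses — vs Alpha: Gamma (payoff 2); vs Beta: Epsilon (payoff 8); vs Gamma: Epsilon (payoff 5); vs Delta: Alpha (payoff 4).
The only mutual best response is (Beta, Epsilon); neither player gains by switching there.

(Beta, Epsilon)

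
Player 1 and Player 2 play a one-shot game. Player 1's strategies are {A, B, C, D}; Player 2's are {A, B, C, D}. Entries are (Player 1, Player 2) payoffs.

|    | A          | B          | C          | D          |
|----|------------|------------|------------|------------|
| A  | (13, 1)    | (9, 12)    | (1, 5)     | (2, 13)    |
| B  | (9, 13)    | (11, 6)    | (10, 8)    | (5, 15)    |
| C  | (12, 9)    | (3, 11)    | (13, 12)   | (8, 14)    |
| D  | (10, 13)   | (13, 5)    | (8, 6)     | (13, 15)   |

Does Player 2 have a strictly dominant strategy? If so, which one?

A strategy is strictly dominant if it gives Player 2 a strictly higher payoff than every other strategy, against every choice by the opponent.
D strictly dominates: vs A: 13 > each of {1, 12, 5}; vs B: 15 > each of {13, 6, 8}; vs C: 14 > each of {9, 11, 12}; vs D: 15 > each of {13, 5, 6}.

D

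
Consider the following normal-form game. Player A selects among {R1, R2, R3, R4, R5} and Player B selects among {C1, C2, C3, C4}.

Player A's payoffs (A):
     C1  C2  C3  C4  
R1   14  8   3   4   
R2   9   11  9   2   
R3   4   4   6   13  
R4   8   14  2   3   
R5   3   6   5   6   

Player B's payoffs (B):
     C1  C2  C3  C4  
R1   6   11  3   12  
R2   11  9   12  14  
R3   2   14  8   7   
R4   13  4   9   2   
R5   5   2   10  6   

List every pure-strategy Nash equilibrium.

A profile is a Nash equilibrium when each player is best-responding to the other.
Player A's best responses — vs C1: R1 (payoff 14); vs C2: R4 (payoff 14); vs C3: R2 (payoff 9); vs C4: R3 (payoff 13).
Player B's best responses — vs R1: C4 (payoff 12); vs R2: C4 (payoff 14); vs R3: C2 (payoff 14); vs R4: C1 (payoff 13); vs R5: C3 (payoff 10).
No cell has both players best-responding. For instance, Player A's best reply to C3 is R2, but against R2 Player B prefers C4 over C3.

No pure-strategy Nash equilibrium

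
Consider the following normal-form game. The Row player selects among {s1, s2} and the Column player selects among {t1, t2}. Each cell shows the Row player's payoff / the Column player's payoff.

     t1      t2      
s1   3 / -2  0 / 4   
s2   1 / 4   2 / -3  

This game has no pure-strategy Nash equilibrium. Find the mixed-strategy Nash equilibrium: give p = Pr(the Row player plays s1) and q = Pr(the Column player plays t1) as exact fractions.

p = 7/13, q = 1/2

Each player's mixing probability is pinned down by making the *other* player indifferent.
The Column player indifferent between t1 and t2: p·(-2) + (1−p)·4 = p·4 + (1−p)·(-3) ⟹ 4 + (-6)p = (-3) + 7p ⟹ p = 7/13.
The Row player indifferent between s1 and s2: q·3 + (1−q)·0 = q·1 + (1−q)·2 ⟹ 0 + 3q = 2 + (-1)q ⟹ q = 1/2.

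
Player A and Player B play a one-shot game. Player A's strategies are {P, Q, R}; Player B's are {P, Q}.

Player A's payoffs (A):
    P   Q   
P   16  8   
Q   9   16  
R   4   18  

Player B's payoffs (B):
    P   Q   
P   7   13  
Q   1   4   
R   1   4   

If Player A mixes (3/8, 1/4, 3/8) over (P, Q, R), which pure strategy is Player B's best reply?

Compute Player B's expected payoff from each pure strategy against the given mix.
P: (3/8)·7 + (1/4)·1 + (3/8)·1 = 13/4
Q: (3/8)·13 + (1/4)·4 + (3/8)·4 = 59/8
Highest expected payoff is 59/8, from Q.

Q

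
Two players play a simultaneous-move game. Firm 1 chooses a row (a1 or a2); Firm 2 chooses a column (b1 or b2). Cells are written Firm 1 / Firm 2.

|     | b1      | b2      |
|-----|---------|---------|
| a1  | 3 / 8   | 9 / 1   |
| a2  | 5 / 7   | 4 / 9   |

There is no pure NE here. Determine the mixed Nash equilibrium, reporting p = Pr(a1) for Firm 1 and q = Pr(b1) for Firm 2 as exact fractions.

Each player's mixing probability is pinned down by making the *other* player indifferent.
Firm 2 indifferent between b1 and b2: p·8 + (1−p)·7 = p·1 + (1−p)·9 ⟹ 7 + 1p = 9 + (-8)p ⟹ p = 2/9.
Firm 1 indifferent between a1 and a2: q·3 + (1−q)·9 = q·5 + (1−q)·4 ⟹ 9 + (-6)q = 4 + 1q ⟹ q = 5/7.

p = 2/9, q = 5/7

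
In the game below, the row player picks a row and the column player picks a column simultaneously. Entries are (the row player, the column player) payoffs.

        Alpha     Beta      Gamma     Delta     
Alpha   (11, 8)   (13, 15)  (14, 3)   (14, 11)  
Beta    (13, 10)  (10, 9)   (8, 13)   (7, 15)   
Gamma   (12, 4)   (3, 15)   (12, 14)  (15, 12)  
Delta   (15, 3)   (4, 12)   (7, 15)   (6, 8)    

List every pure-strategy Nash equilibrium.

(Alpha, Beta)

Check mutual best responses: a cell is a NE iff neither player can gain by unilaterally deviating.
The row player's best responses — vs Alpha: Delta (payoff 15); vs Beta: Alpha (payoff 13); vs Gamma: Alpha (payoff 14); vs Delta: Gamma (payoff 15).
The column player's best responses — vs Alpha: Beta (payoff 15); vs Beta: Delta (payoff 15); vs Gamma: Beta (payoff 15); vs Delta: Gamma (payoff 15).
The only mutual best response is (Alpha, Beta); neither player gains by switching there.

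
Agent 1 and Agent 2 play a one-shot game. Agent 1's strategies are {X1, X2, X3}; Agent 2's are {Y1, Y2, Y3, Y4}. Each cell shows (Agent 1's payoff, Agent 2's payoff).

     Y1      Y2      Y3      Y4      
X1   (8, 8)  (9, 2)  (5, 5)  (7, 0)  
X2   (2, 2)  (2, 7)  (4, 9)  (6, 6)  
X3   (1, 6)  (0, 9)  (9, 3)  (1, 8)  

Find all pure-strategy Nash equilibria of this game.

(X1, Y1)

A profile is a Nash equilibrium when each player is best-responding to the other.
Agent 1's best responses — vs Y1: X1 (payoff 8); vs Y2: X1 (payoff 9); vs Y3: X3 (payoff 9); vs Y4: X1 (payoff 7).
Agent 2's best responses — vs X1: Y1 (payoff 8); vs X2: Y3 (payoff 9); vs X3: Y2 (payoff 9).
The only mutual best response is (X1, Y1); neither player gains by switching there.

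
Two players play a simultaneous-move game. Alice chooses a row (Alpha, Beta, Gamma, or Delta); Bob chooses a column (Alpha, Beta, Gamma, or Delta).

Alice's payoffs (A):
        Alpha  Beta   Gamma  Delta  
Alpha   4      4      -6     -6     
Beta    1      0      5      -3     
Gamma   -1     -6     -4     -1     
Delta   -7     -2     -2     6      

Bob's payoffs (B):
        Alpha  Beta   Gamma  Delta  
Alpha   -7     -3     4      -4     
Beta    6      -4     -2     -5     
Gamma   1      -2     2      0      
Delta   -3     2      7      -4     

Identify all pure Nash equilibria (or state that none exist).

Check mutual best responses: a cell is a NE iff neither player can gain by unilaterally deviating.
Alice's best responses — vs Alpha: Alpha (payoff 4); vs Beta: Alpha (payoff 4); vs Gamma: Beta (payoff 5); vs Delta: Delta (payoff 6).
Bob's best responses — vs Alpha: Gamma (payoff 4); vs Beta: Alpha (payoff 6); vs Gamma: Gamma (payoff 2); vs Delta: Gamma (payoff 7).
No cell has both players best-responding. For instance, Alice's best reply to Beta is Alpha, but against Alpha Bob prefers Gamma over Beta.

There is no pure-strategy Nash equilibrium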